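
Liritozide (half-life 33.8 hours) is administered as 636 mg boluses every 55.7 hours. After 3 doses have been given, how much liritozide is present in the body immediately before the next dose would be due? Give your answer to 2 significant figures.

The 3 doses were given 167.1, 111.4, 55.7 hours ago.
Total = 636·(1/2)^(167.1/33.8) + 636·(1/2)^(111.4/33.8) + 636·(1/2)^(55.7/33.8)
      = 20.665 + 64.76 + 202.95 ≈ 288.37 mg.

290 mg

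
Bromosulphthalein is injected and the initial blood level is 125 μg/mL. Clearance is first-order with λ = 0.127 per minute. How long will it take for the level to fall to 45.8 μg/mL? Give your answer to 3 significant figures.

7.91 minutes

t½ = ln 2 / λ = 0.69315 / 0.127 ≈ 5.4579 minutes.
Fraction remaining = 45.8/125 ≈ 0.3664.
n = log₂(125/45.8) = ln(2.7293)/ln 2 ≈ 1.4485 half-lives.
t = n × t½ = 1.4485 × 5.4579 ≈ 7.9057 minutes.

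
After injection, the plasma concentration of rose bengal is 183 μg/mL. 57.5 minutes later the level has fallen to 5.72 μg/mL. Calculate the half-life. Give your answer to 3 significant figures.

11.5 minutes

A/A₀ = 5.72/183 ≈ 0.031257.
n = log₂(31.993) ≈ 4.9997 half-lives elapsed in 57.5 minutes.
t½ = 57.5/4.9997 ≈ 11.501 minutes.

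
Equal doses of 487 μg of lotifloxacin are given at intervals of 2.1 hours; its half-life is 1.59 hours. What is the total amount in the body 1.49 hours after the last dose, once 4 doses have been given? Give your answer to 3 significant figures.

The 4 doses were given 7.79, 5.69, 3.59, 1.49 hours ago.
Total = 487·(1/2)^(7.79/1.59) + 487·(1/2)^(5.69/1.59) + 487·(1/2)^(3.59/1.59) + 487·(1/2)^(1.49/1.59)
      = 16.318 + 40.762 + 101.82 + 254.35 ≈ 413.25 μg.

413 μg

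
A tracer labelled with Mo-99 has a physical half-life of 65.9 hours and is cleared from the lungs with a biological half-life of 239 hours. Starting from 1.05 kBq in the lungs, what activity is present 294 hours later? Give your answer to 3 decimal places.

0.020 kBq

1/t_eff = 1/t_phys + 1/t_biol = 1/65.9 + 1/239 = 0.019359 per hour.
t_eff = 65.9 × 239 / (65.9 + 239) ≈ 51.657 hours.
Remaining = 1.05 × (1/2)^(294/51.657) = 1.05 × (1/2)^5.6914 ≈ 0.020319 kBq.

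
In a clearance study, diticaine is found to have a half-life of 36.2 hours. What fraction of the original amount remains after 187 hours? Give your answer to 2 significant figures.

n = 187/36.2 ≈ 5.1657 half-lives.
Fraction remaining = (1/2)^5.1657 ≈ 0.027858.

0.028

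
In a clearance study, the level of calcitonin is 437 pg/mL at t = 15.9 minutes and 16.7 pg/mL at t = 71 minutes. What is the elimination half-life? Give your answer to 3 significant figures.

Over Δt = 71 − 15.9 = 55.1 minutes, the level fell by a factor of 437/16.7 ≈ 26.168.
n = log₂(26.168) ≈ 4.7097 half-lives, so t½ = 55.1/4.7097 ≈ 11.699 minutes.

11.7 minutes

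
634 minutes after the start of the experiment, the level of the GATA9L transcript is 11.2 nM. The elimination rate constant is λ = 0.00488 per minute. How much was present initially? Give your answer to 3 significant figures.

t½ = ln 2 / λ = 0.69315 / 0.00488 ≈ 142.04 minutes.
Number of half-lives elapsed: n = 634/142.04 ≈ 4.4636.
A₀ = A × 2^n = 11.2 × 2^4.4636 = 11.2 × 22.063 ≈ 247.11 nM.

247 nM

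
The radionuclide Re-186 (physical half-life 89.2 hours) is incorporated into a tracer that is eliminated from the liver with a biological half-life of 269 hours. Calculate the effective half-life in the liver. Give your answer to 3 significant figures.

1/t_eff = 1/t_phys + 1/t_biol = 1/89.2 + 1/269 = 0.014928 per hour.
t_eff = 89.2 × 269 / (89.2 + 269) ≈ 66.987 hours.

67.0 hours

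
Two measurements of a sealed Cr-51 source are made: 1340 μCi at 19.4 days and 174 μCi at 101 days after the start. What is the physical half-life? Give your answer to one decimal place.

27.7 days

Over Δt = 101 − 19.4 = 81.6 days, the level fell by a factor of 1340/174 ≈ 7.7011.
n = log₂(7.7011) ≈ 2.9451 half-lives, so t½ = 81.6/2.9451 ≈ 27.707 days.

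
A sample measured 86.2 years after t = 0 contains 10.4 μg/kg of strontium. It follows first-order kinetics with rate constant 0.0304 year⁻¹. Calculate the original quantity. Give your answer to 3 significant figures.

143 μg/kg

t½ = ln 2 / k = 0.69315 / 0.0304 ≈ 22.801 years.
Number of half-lives elapsed: n = 86.2/22.801 ≈ 3.7806.
A₀ = A × 2^n = 10.4 × 2^3.7806 = 10.4 × 13.742 ≈ 142.92 μg/kg.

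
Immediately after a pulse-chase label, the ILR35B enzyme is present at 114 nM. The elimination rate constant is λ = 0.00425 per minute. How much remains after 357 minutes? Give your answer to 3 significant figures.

t½ = ln 2 / λ = 0.69315 / 0.00425 ≈ 163.09 minutes.
Number of half-lives: n = 357/163.09 ≈ 2.1889.
Remaining = 114 × (1/2)^2.1889 = 114 × 0.21931 ≈ 25.002 nM.

25.0 nM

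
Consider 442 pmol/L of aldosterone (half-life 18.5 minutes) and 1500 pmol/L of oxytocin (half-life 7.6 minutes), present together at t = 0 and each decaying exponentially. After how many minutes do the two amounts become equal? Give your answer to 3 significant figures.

22.7 minutes

Set 442·(1/2)^(t/18.5) = 1500·(1/2)^(t/7.6).
Taking log₂: log₂(442/1500) = t·(1/18.5 − 1/7.6).
log₂(0.29467) = -1.7628; 1/18.5 − 1/7.6 = -0.077525.
t = -1.7628 / -0.077525 ≈ 22.739 minutes.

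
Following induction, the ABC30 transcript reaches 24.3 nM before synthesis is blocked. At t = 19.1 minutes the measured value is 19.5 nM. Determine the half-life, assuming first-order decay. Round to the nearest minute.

A/A₀ = 19.5/24.3 ≈ 0.80247.
n = log₂(1.2462) ≈ 0.31748 half-lives elapsed in 19.1 minutes.
t½ = 19.1/0.31748 ≈ 60.161 minutes.

60 minutes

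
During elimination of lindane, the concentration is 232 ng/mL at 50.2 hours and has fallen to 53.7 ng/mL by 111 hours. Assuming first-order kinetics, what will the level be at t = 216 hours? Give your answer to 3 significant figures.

4.29 ng/mL

Over Δt = 111 − 50.2 = 60.8 hours, the level fell by a factor of 232/53.7 ≈ 4.3203.
n = log₂(4.3203) ≈ 2.1111 half-lives, so t½ = 60.8/2.1111 ≈ 28.8 hours.
From t = 111 to t = 216: 53.7 × (1/2)^((216−111)/28.8) ≈ 4.29 ng/mL.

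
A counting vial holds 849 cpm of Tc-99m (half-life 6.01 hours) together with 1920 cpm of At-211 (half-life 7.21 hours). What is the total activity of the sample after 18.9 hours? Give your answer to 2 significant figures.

410 cpm

Tc-99m: 849 × (1/2)^(18.9/6.01) = 849 × (1/2)^3.1448 ≈ 95.993 cpm.
At-211: 1920 × (1/2)^(18.9/7.21) = 1920 × (1/2)^2.6214 ≈ 312.03 cpm.
Total = 95.993 + 312.03 ≈ 408.02 cpm.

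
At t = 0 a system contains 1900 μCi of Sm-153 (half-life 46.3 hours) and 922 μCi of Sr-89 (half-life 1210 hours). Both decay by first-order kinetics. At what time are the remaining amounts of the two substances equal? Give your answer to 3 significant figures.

50.2 hours

Set 1900·(1/2)^(t/46.3) = 922·(1/2)^(t/1210).
Taking log₂: log₂(1900/922) = t·(1/46.3 − 1/1210).
log₂(2.0607) = 1.0432; 1/46.3 − 1/1210 = 0.020772.
t = 1.0432 / 0.020772 ≈ 50.22 hours.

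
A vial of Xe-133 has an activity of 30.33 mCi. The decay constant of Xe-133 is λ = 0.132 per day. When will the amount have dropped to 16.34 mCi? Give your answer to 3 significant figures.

4.69 days

t½ = ln 2 / λ = 0.69315 / 0.132 ≈ 5.2511 days.
Fraction remaining = 16.34/30.33 ≈ 0.53874.
n = log₂(30.33/16.34) = ln(1.8562)/ln 2 ≈ 0.89234 half-lives.
t = n × t½ = 0.89234 × 5.2511 ≈ 4.6858 days.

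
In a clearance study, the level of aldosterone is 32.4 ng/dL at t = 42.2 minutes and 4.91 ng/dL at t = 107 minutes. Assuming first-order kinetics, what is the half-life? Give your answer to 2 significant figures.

Over Δt = 107 − 42.2 = 64.8 minutes, the level fell by a factor of 32.4/4.91 ≈ 6.5988.
n = log₂(6.5988) ≈ 2.7222 half-lives, so t½ = 64.8/2.7222 ≈ 23.804 minutes.

24 minutes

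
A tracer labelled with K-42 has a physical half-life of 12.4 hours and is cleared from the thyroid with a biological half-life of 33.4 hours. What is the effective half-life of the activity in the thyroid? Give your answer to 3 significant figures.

9.04 hours

1/t_eff = 1/t_phys + 1/t_biol = 1/12.4 + 1/33.4 = 0.11059 per hour.
t_eff = 12.4 × 33.4 / (12.4 + 33.4) ≈ 9.0428 hours.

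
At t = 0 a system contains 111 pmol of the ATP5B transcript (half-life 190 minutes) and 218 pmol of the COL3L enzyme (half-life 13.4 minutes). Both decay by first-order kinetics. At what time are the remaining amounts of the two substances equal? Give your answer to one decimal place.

Set 111·(1/2)^(t/190) = 218·(1/2)^(t/13.4).
Taking log₂: log₂(111/218) = t·(1/190 − 1/13.4).
log₂(0.50917) = -0.97377; 1/190 − 1/13.4 = -0.069364.
t = -0.97377 / -0.069364 ≈ 14.039 minutes.

14.0 minutes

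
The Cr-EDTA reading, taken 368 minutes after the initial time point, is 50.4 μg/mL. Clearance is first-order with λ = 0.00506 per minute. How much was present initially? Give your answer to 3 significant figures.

t½ = ln 2 / λ = 0.69315 / 0.00506 ≈ 136.99 minutes.
Number of half-lives elapsed: n = 368/136.99 ≈ 2.6864.
A₀ = A × 2^n = 50.4 × 2^2.6864 = 50.4 × 6.4371 ≈ 324.43 μg/mL.

324 μg/mL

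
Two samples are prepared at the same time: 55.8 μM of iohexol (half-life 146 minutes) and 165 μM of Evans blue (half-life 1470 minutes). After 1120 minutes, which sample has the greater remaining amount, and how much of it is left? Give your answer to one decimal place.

iohexol: 55.8 × (1/2)^7.6712 ≈ 0.27376 μM.
Evans blue: 165 × (1/2)^0.7619 ≈ 97.303 μM.
Evans blue has more remaining, at ≈ 97.303 μM.

Evans blue, 97.3 μM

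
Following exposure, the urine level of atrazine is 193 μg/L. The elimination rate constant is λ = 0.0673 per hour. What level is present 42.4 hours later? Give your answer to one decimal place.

11.1 μg/L

t½ = ln 2 / λ = 0.69315 / 0.0673 ≈ 10.299 hours.
Number of half-lives: n = 42.4/10.299 ≈ 4.1168.
Remaining = 193 × (1/2)^4.1168 = 193 × 0.057641 ≈ 11.125 μg/L.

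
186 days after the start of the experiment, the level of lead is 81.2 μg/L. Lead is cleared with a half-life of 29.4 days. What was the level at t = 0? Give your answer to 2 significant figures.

Number of half-lives elapsed: n = 186/29.4 ≈ 6.3265.
A₀ = A × 2^n = 81.2 × 2^6.3265 = 81.2 × 80.256 ≈ 6516.8 μg/L.

6500 μg/L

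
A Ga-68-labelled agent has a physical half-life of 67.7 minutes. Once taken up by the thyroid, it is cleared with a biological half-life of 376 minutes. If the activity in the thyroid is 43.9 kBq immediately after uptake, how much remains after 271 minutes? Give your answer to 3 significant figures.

1.66 kBq

1/t_eff = 1/t_phys + 1/t_biol = 1/67.7 + 1/376 = 0.017431 per minute.
t_eff = 67.7 × 376 / (67.7 + 376) ≈ 57.37 minutes.
Remaining = 43.9 × (1/2)^(271/57.37) = 43.9 × (1/2)^4.7237 ≈ 1.6615 kBq.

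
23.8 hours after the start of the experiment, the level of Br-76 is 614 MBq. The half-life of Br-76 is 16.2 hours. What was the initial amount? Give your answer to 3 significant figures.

Number of half-lives elapsed: n = 23.8/16.2 ≈ 1.4691.
A₀ = A × 2^n = 614 × 2^1.4691 = 614 × 2.7686 ≈ 1699.9 MBq.

1700 MBq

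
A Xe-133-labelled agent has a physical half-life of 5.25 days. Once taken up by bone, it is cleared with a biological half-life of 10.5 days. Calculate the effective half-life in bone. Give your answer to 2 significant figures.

3.5 days

1/t_eff = 1/t_phys + 1/t_biol = 1/5.25 + 1/10.5 = 0.28571 per day.
t_eff = 5.25 × 10.5 / (5.25 + 10.5) ≈ 3.5 days.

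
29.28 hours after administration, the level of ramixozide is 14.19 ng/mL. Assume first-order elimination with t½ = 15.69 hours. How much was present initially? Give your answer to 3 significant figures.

Number of half-lives elapsed: n = 29.28/15.69 ≈ 1.8662.
A₀ = A × 2^n = 14.19 × 2^1.8662 = 14.19 × 3.6456 ≈ 51.731 ng/mL.

51.7 ng/mL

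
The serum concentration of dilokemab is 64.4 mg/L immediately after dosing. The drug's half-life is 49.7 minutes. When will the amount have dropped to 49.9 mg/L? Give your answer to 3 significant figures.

18.3 minutes

Fraction remaining = 49.9/64.4 ≈ 0.77484.
n = log₂(64.4/49.9) = ln(1.2906)/ln 2 ≈ 0.36802 half-lives.
t = n × t½ = 0.36802 × 49.7 ≈ 18.291 minutes.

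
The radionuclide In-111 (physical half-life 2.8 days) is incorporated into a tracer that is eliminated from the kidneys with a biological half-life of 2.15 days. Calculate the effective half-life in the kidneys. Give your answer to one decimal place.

1.2 days

1/t_eff = 1/t_phys + 1/t_biol = 1/2.8 + 1/2.15 = 0.82226 per day.
t_eff = 2.8 × 2.15 / (2.8 + 2.15) ≈ 1.2162 days.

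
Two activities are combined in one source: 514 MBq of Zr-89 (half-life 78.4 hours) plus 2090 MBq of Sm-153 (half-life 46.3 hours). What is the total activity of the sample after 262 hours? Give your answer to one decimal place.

Zr-89: 514 × (1/2)^(262/78.4) = 514 × (1/2)^3.3418 ≈ 50.696 MBq.
Sm-153: 2090 × (1/2)^(262/46.3) = 2090 × (1/2)^5.6587 ≈ 41.371 MBq.
Total = 50.696 + 41.371 ≈ 92.066 MBq.

92.1 MBq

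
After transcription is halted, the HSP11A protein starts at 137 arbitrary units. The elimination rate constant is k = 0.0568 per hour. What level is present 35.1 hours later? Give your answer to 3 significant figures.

t½ = ln 2 / k = 0.69315 / 0.0568 ≈ 12.203 hours.
Number of half-lives: n = 35.1/12.203 ≈ 2.8763.
Remaining = 137 × (1/2)^2.8763 = 137 × 0.13619 ≈ 18.658 arbitrary units.

18.7 arbitrary units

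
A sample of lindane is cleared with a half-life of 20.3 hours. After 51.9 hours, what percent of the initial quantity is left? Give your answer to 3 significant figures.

n = 51.9/20.3 ≈ 2.5567 half-lives.
Fraction remaining = (1/2)^2.5567 ≈ 0.16997, i.e. 16.997%.

17.0%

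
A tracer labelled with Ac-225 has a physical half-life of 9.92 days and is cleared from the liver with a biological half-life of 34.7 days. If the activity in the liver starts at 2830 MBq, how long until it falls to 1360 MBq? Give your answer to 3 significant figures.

1/t_eff = 1/t_phys + 1/t_biol = 1/9.92 + 1/34.7 = 0.12962 per day.
t_eff = 9.92 × 34.7 / (9.92 + 34.7) ≈ 7.7146 days.
n = log₂(2830/1360) ≈ 1.0572; t = 1.0572 × 7.7146 ≈ 8.1558 days.

8.16 days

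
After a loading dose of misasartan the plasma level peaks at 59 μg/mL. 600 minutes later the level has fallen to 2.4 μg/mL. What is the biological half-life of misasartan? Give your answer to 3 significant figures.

A/A₀ = 2.4/59 ≈ 0.040678.
n = log₂(24.583) ≈ 4.6196 half-lives elapsed in 600 minutes.
t½ = 600/4.6196 ≈ 129.88 minutes.

130 minutes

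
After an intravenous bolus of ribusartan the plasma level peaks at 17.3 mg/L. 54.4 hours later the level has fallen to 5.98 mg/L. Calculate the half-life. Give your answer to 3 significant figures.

A/A₀ = 5.98/17.3 ≈ 0.34566.
n = log₂(2.893) ≈ 1.5326 half-lives elapsed in 54.4 hours.
t½ = 54.4/1.5326 ≈ 35.496 hours.

35.5 hours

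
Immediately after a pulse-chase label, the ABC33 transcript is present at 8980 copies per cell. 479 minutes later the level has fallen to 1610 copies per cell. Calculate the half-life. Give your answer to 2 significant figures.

190 minutes

A/A₀ = 1610/8980 ≈ 0.17929.
n = log₂(5.5776) ≈ 2.4797 half-lives elapsed in 479 minutes.
t½ = 479/2.4797 ≈ 193.17 minutes.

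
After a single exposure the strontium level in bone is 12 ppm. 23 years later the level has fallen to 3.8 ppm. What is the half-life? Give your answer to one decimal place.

A/A₀ = 3.8/12 ≈ 0.31667.
n = log₂(3.1579) ≈ 1.659 half-lives elapsed in 23 years.
t½ = 23/1.659 ≈ 13.864 years.

13.9 years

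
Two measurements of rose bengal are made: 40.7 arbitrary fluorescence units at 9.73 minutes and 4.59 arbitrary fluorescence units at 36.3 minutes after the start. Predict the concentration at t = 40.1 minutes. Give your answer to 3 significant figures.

3.36 arbitrary fluorescence units

Over Δt = 36.3 − 9.73 = 26.57 minutes, the level fell by a factor of 40.7/4.59 ≈ 8.8671.
n = log₂(8.8671) ≈ 3.1485 half-lives, so t½ = 26.57/3.1485 ≈ 8.439 minutes.
From t = 36.3 to t = 40.1: 4.59 × (1/2)^((40.1−36.3)/8.439) ≈ 3.3594 arbitrary fluorescence units.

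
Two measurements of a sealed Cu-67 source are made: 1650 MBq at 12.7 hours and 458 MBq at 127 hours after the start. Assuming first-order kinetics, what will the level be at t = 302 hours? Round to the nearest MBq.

64 MBq

Over Δt = 127 − 12.7 = 114.3 hours, the level fell by a factor of 1650/458 ≈ 3.6026.
n = log₂(3.6026) ≈ 1.849 half-lives, so t½ = 114.3/1.849 ≈ 61.816 hours.
From t = 127 to t = 302: 458 × (1/2)^((302−127)/61.816) ≈ 64.365 MBq.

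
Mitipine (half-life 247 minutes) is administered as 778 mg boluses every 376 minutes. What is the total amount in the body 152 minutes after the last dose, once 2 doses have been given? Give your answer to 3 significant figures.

The 2 doses were given 528, 152 minutes ago.
Total = 778·(1/2)^(528/247) + 778·(1/2)^(152/247)
      = 176.8 + 507.84 ≈ 684.64 mg.

685 mg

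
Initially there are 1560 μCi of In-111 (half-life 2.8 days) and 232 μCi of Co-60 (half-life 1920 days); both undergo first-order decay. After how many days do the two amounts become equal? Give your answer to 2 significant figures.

7.7 days

Set 1560·(1/2)^(t/2.8) = 232·(1/2)^(t/1920).
Taking log₂: log₂(1560/232) = t·(1/2.8 − 1/1920).
log₂(6.7241) = 2.7493; 1/2.8 − 1/1920 = 0.35662.
t = 2.7493 / 0.35662 ≈ 7.7094 days.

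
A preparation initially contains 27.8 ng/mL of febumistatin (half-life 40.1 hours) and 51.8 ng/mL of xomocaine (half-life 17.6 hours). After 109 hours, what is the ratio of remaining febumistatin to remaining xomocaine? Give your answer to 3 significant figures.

febumistatin: 27.8 × (1/2)^(109/40.1) = 27.8 × (1/2)^2.7182 ≈ 4.2246 ng/mL.
xomocaine: 51.8 × (1/2)^(109/17.6) = 51.8 × (1/2)^6.1932 ≈ 0.70794 ng/mL.
Ratio ≈ 4.2246 / 0.70794 ≈ 5.9674.

5.97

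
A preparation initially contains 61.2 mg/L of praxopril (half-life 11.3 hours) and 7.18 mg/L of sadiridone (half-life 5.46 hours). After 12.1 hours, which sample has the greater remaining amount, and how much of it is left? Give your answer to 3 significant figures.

praxopril, 29.1 mg/L

praxopril: 61.2 × (1/2)^1.0708 ≈ 29.135 mg/L.
sadiridone: 7.18 × (1/2)^2.2161 ≈ 1.5453 mg/L.
Praxopril has more remaining, at ≈ 29.135 mg/L.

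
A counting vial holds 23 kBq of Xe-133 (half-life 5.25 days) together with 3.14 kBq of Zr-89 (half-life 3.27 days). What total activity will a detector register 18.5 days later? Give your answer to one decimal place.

2.1 kBq

Xe-133: 23 × (1/2)^(18.5/5.25) = 23 × (1/2)^3.5238 ≈ 1.9997 kBq.
Zr-89: 3.14 × (1/2)^(18.5/3.27) = 3.14 × (1/2)^5.6575 ≈ 0.062209 kBq.
Total = 1.9997 + 0.062209 ≈ 2.0619 kBq.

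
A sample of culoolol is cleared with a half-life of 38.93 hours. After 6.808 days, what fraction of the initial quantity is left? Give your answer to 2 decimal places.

0.05

6.808 days = 163.392 hours.
n = 163.392/38.93 ≈ 4.1971 half-lives.
Fraction remaining = (1/2)^4.1971 ≈ 0.05452.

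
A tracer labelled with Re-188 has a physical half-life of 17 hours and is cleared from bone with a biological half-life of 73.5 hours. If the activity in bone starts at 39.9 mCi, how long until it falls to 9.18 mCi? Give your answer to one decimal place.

29.3 hours

1/t_eff = 1/t_phys + 1/t_biol = 1/17 + 1/73.5 = 0.072429 per hour.
t_eff = 17 × 73.5 / (17 + 73.5) ≈ 13.807 hours.
n = log₂(39.9/9.18) ≈ 2.1198; t = 2.1198 × 13.807 ≈ 29.268 hours.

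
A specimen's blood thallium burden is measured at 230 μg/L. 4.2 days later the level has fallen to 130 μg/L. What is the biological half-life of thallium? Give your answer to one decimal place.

5.1 days

A/A₀ = 130/230 ≈ 0.56522.
n = log₂(1.7692) ≈ 0.82312 half-lives elapsed in 4.2 days.
t½ = 4.2/0.82312 ≈ 5.1025 days.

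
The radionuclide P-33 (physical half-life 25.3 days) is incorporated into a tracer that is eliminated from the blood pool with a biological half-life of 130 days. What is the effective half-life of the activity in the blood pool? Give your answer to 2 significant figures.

1/t_eff = 1/t_phys + 1/t_biol = 1/25.3 + 1/130 = 0.047218 per day.
t_eff = 25.3 × 130 / (25.3 + 130) ≈ 21.178 days.

21 days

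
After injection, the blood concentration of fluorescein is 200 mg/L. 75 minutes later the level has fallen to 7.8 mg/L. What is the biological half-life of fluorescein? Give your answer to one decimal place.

A/A₀ = 7.8/200 ≈ 0.039.
n = log₂(25.641) ≈ 4.6804 half-lives elapsed in 75 minutes.
t½ = 75/4.6804 ≈ 16.024 minutes.

16.0 minutes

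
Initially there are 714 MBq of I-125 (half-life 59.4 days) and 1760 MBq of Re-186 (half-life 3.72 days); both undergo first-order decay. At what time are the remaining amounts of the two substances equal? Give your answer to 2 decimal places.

5.17 days

Set 714·(1/2)^(t/59.4) = 1760·(1/2)^(t/3.72).
Taking log₂: log₂(714/1760) = t·(1/59.4 − 1/3.72).
log₂(0.40568) = -1.3016; 1/59.4 − 1/3.72 = -0.25198.
t = -1.3016 / -0.25198 ≈ 5.1654 days.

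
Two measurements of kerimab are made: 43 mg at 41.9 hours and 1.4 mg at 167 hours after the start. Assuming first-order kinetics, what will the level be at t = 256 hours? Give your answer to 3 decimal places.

Over Δt = 167 − 41.9 = 125.1 hours, the level fell by a factor of 43/1.4 ≈ 30.714.
n = log₂(30.714) ≈ 4.9408 half-lives, so t½ = 125.1/4.9408 ≈ 25.32 hours.
From t = 167 to t = 256: 1.4 × (1/2)^((256−167)/25.32) ≈ 0.12246 mg.

0.122 mg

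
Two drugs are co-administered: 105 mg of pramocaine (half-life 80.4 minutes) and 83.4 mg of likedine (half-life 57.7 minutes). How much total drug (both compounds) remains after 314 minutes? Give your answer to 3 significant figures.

8.93 mg

pramocaine: 105 × (1/2)^(314/80.4) = 105 × (1/2)^3.9055 ≈ 7.0069 mg.
likedine: 83.4 × (1/2)^(314/57.7) = 83.4 × (1/2)^5.4419 ≈ 1.9186 mg.
Total = 7.0069 + 1.9186 ≈ 8.9255 mg.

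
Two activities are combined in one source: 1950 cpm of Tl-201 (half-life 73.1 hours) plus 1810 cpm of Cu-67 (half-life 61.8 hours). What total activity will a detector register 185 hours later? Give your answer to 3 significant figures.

565 cpm

Tl-201: 1950 × (1/2)^(185/73.1) = 1950 × (1/2)^2.5308 ≈ 337.44 cpm.
Cu-67: 1810 × (1/2)^(185/61.8) = 1810 × (1/2)^2.9935 ≈ 227.27 cpm.
Total = 337.44 + 227.27 ≈ 564.71 cpm.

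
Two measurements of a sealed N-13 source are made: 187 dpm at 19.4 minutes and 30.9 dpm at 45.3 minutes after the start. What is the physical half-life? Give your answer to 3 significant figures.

9.97 minutes

Over Δt = 45.3 − 19.4 = 25.9 minutes, the level fell by a factor of 187/30.9 ≈ 6.0518.
n = log₂(6.0518) ≈ 2.5974 half-lives, so t½ = 25.9/2.5974 ≈ 9.9717 minutes.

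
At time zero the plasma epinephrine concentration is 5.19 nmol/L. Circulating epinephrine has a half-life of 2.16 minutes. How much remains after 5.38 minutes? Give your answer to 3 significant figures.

0.923 nmol/L

Number of half-lives: n = 5.38/2.16 ≈ 2.4907.
Remaining = 5.19 × (1/2)^2.4907 = 5.19 × 0.17791 ≈ 0.92338 nmol/L.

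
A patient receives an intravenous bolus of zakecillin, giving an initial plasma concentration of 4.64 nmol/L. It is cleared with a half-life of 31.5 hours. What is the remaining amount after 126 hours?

0.29 nmol/L

Elapsed time is 4 half-lives (126/31.5).
Each half-life halves the amount: 4.64 × (1/2)^4 = 4.64/16 = 0.29 nmol/L.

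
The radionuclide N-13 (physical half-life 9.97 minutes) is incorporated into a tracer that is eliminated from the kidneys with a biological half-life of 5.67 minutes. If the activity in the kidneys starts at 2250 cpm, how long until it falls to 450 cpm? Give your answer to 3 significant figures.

1/t_eff = 1/t_phys + 1/t_biol = 1/9.97 + 1/5.67 = 0.27667 per minute.
t_eff = 9.97 × 5.67 / (9.97 + 5.67) ≈ 3.6144 minutes.
n = log₂(2250/450) ≈ 2.3219; t = 2.3219 × 3.6144 ≈ 8.3925 minutes.

8.39 minutes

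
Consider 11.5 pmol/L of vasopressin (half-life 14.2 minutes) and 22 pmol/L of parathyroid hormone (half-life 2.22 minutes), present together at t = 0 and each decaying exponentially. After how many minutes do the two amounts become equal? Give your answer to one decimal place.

Set 11.5·(1/2)^(t/14.2) = 22·(1/2)^(t/2.22).
Taking log₂: log₂(11.5/22) = t·(1/14.2 − 1/2.22).
log₂(0.52273) = -0.93587; 1/14.2 − 1/2.22 = -0.38003.
t = -0.93587 / -0.38003 ≈ 2.4626 minutes.

2.5 minutes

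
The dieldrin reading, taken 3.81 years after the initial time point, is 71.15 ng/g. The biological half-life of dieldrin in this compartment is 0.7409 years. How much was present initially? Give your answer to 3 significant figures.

2510 ng/g

Number of half-lives elapsed: n = 3.81/0.7409 ≈ 5.1424.
A₀ = A × 2^n = 71.15 × 2^5.1424 = 71.15 × 35.32 ≈ 2513 ng/g.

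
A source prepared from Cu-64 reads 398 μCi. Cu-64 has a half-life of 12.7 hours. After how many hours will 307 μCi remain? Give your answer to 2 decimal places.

Fraction remaining = 307/398 ≈ 0.77136.
n = log₂(398/307) = ln(1.2964)/ln 2 ≈ 0.37453 half-lives.
t = n × t½ = 0.37453 × 12.7 ≈ 4.7565 hours.

4.76 hours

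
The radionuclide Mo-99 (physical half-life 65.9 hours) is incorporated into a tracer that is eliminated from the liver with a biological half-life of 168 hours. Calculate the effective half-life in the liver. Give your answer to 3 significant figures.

1/t_eff = 1/t_phys + 1/t_biol = 1/65.9 + 1/168 = 0.021127 per hour.
t_eff = 65.9 × 168 / (65.9 + 168) ≈ 47.333 hours.

47.3 hours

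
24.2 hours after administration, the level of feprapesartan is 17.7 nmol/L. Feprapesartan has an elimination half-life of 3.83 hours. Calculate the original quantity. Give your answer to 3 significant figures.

Number of half-lives elapsed: n = 24.2/3.83 ≈ 6.3185.
A₀ = A × 2^n = 17.7 × 2^6.3185 = 17.7 × 79.812 ≈ 1412.7 nmol/L.

1410 nmol/L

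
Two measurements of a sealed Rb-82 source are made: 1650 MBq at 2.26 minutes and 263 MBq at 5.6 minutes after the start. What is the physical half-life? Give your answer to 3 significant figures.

1.26 minutes

Over Δt = 5.6 − 2.26 = 3.34 minutes, the level fell by a factor of 1650/263 ≈ 6.2738.
n = log₂(6.2738) ≈ 2.6493 half-lives, so t½ = 3.34/2.6493 ≈ 1.2607 minutes.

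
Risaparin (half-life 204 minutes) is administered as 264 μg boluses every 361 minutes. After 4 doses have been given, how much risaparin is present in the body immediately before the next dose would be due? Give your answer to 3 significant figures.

109 μg

The 4 doses were given 1444, 1083, 722, 361 minutes ago.
Total = 264·(1/2)^(1444/204) + 264·(1/2)^(1083/204) + 264·(1/2)^(722/204) + 264·(1/2)^(361/204)
      = 1.9534 + 6.6602 + 22.709 + 77.428 ≈ 108.75 μg.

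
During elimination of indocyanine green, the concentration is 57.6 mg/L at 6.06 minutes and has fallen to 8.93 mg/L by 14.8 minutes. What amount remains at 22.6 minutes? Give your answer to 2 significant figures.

Over Δt = 14.8 − 6.06 = 8.74 minutes, the level fell by a factor of 57.6/8.93 ≈ 6.4502.
n = log₂(6.4502) ≈ 2.6893 half-lives, so t½ = 8.74/2.6893 ≈ 3.2499 minutes.
From t = 14.8 to t = 22.6: 8.93 × (1/2)^((22.6−14.8)/3.2499) ≈ 1.6918 mg/L.

1.7 mg/L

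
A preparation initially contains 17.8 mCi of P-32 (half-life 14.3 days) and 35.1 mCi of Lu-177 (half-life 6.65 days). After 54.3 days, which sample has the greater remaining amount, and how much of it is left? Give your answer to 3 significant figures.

P-32, 1.28 mCi

P-32: 17.8 × (1/2)^3.7972 ≈ 1.2804 mCi.
Lu-177: 35.1 × (1/2)^8.1654 ≈ 0.12226 mCi.
P-32 has more remaining, at ≈ 1.2804 mCi.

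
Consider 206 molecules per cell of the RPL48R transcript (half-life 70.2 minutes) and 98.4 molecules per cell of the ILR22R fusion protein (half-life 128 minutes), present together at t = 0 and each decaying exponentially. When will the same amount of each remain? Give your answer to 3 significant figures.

166 minutes

Set 206·(1/2)^(t/70.2) = 98.4·(1/2)^(t/128).
Taking log₂: log₂(206/98.4) = t·(1/70.2 − 1/128).
log₂(2.0935) = 1.0659; 1/70.2 − 1/128 = 0.0064325.
t = 1.0659 / 0.0064325 ≈ 165.71 minutes.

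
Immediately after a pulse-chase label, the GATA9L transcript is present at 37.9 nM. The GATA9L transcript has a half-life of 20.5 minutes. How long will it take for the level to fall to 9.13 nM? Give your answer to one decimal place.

42.1 minutes

Fraction remaining = 9.13/37.9 ≈ 0.2409.
n = log₂(37.9/9.13) = ln(4.1512)/ln 2 ≈ 2.0535 half-lives.
t = n × t½ = 2.0535 × 20.5 ≈ 42.097 minutes.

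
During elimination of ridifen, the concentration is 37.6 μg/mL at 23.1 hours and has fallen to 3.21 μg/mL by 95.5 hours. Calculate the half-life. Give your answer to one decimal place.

Over Δt = 95.5 − 23.1 = 72.4 hours, the level fell by a factor of 37.6/3.21 ≈ 11.713.
n = log₂(11.713) ≈ 3.5501 half-lives, so t½ = 72.4/3.5501 ≈ 20.394 hours.

20.4 hours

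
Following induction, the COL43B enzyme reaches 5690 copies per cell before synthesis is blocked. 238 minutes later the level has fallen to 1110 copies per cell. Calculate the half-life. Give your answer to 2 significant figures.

A/A₀ = 1110/5690 ≈ 0.19508.
n = log₂(5.1261) ≈ 2.3579 half-lives elapsed in 238 minutes.
t½ = 238/2.3579 ≈ 100.94 minutes.

100 minutes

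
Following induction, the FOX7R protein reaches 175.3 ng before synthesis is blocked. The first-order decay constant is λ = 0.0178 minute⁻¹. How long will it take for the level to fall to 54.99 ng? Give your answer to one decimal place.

t½ = ln 2 / λ = 0.69315 / 0.0178 ≈ 38.941 minutes.
Fraction remaining = 54.99/175.3 ≈ 0.31369.
n = log₂(175.3/54.99) = ln(3.1879)/ln 2 ≈ 1.6726 half-lives.
t = n × t½ = 1.6726 × 38.941 ≈ 65.132 minutes.

65.1 minutes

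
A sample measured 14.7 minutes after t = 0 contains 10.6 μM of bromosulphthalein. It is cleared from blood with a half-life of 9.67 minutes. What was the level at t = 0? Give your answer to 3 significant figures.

30.4 μM

Number of half-lives elapsed: n = 14.7/9.67 ≈ 1.5202.
A₀ = A × 2^n = 10.6 × 2^1.5202 = 10.6 × 2.8682 ≈ 30.403 μM.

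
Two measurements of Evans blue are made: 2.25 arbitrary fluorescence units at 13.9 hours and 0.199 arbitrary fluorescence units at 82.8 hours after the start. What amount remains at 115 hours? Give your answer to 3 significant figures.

0.0641 arbitrary fluorescence units

Over Δt = 82.8 − 13.9 = 68.9 hours, the level fell by a factor of 2.25/0.199 ≈ 11.307.
n = log₂(11.307) ≈ 3.4991 half-lives, so t½ = 68.9/3.4991 ≈ 19.691 hours.
From t = 82.8 to t = 115: 0.199 × (1/2)^((115−82.8)/19.691) ≈ 0.06406 arbitrary fluorescence units.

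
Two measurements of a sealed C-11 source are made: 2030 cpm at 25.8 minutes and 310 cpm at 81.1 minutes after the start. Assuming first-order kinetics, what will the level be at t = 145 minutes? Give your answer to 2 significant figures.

Over Δt = 81.1 − 25.8 = 55.3 minutes, the level fell by a factor of 2030/310 ≈ 6.5484.
n = log₂(6.5484) ≈ 2.7111 half-lives, so t½ = 55.3/2.7111 ≈ 20.397 minutes.
From t = 81.1 to t = 145: 310 × (1/2)^((145−81.1)/20.397) ≈ 35.343 cpm.

35 cpm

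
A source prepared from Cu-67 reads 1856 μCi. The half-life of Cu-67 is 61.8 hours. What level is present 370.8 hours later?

29 μCi

Elapsed time is 6 half-lives (370.8/61.8).
Each half-life halves the amount: 1856 × (1/2)^6 = 1856/64 = 29 μCi.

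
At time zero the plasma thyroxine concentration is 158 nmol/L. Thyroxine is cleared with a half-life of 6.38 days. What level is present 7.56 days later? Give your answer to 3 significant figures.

Number of half-lives: n = 7.56/6.38 ≈ 1.185.
Remaining = 158 × (1/2)^1.185 = 158 × 0.43984 ≈ 69.495 nmol/L.

69.5 nmol/L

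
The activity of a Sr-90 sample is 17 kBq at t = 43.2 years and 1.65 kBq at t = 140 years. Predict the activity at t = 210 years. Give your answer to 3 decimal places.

Over Δt = 140 − 43.2 = 96.8 years, the level fell by a factor of 17/1.65 ≈ 10.303.
n = log₂(10.303) ≈ 3.365 half-lives, so t½ = 96.8/3.365 ≈ 28.767 years.
From t = 140 to t = 210: 1.65 × (1/2)^((210−140)/28.767) ≈ 0.30547 kBq.

0.305 kBq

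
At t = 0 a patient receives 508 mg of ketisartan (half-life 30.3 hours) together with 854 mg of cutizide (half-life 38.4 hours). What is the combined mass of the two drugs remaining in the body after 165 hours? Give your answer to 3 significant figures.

55.1 mg

ketisartan: 508 × (1/2)^(165/30.3) = 508 × (1/2)^5.4455 ≈ 11.657 mg.
cutizide: 854 × (1/2)^(165/38.4) = 854 × (1/2)^4.2969 ≈ 43.448 mg.
Total = 11.657 + 43.448 ≈ 55.105 mg.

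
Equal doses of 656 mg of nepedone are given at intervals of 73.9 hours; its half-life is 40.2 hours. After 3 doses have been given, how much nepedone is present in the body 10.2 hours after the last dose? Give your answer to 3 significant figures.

The 3 doses were given 158, 84.1, 10.2 hours ago.
Total = 656·(1/2)^(158/40.2) + 656·(1/2)^(84.1/40.2) + 656·(1/2)^(10.2/40.2)
      = 43.028 + 153.86 + 550.2 ≈ 747.1 mg.

747 mg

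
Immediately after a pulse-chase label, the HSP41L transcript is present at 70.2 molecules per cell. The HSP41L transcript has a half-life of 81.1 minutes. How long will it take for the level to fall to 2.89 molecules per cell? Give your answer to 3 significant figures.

373 minutes

Fraction remaining = 2.89/70.2 ≈ 0.041168.
n = log₂(70.2/2.89) = ln(24.291)/ln 2 ≈ 4.6023 half-lives.
t = n × t½ = 4.6023 × 81.1 ≈ 373.25 minutes.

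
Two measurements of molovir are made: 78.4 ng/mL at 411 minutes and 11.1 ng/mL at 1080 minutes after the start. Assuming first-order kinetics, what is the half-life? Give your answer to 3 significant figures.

237 minutes

Over Δt = 1080 − 411 = 669 minutes, the level fell by a factor of 78.4/11.1 ≈ 7.0631.
n = log₂(7.0631) ≈ 2.8203 half-lives, so t½ = 669/2.8203 ≈ 237.21 minutes.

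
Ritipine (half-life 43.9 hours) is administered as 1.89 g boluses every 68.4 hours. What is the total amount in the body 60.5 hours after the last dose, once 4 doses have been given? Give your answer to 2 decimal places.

1.09 g

The 4 doses were given 265.7, 197.3, 128.9, 60.5 hours ago.
Total = 1.89·(1/2)^(265.7/43.9) + 1.89·(1/2)^(197.3/43.9) + 1.89·(1/2)^(128.9/43.9) + 1.89·(1/2)^(60.5/43.9)
      = 0.028478 + 0.083857 + 0.24693 + 0.72711 ≈ 1.0864 g.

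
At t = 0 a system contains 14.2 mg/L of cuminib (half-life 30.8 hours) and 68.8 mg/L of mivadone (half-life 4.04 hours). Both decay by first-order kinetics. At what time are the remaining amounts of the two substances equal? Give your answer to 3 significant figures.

10.6 hours

Set 14.2·(1/2)^(t/30.8) = 68.8·(1/2)^(t/4.04).
Taking log₂: log₂(14.2/68.8) = t·(1/30.8 − 1/4.04).
log₂(0.2064) = -2.2765; 1/30.8 − 1/4.04 = -0.21506.
t = -2.2765 / -0.21506 ≈ 10.586 hours.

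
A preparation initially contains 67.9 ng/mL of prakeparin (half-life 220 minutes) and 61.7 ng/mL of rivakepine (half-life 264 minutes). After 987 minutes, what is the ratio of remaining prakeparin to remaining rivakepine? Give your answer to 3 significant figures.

0.655

prakeparin: 67.9 × (1/2)^(987/220) = 67.9 × (1/2)^4.4864 ≈ 3.0293 ng/mL.
rivakepine: 61.7 × (1/2)^(987/264) = 61.7 × (1/2)^3.7386 ≈ 4.6221 ng/mL.
Ratio ≈ 3.0293 / 4.6221 ≈ 0.65538.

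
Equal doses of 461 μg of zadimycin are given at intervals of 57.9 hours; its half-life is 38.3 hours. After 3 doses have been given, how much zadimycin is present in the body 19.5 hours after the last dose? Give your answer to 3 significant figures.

The 3 doses were given 135.3, 77.4, 19.5 hours ago.
Total = 461·(1/2)^(135.3/38.3) + 461·(1/2)^(77.4/38.3) + 461·(1/2)^(19.5/38.3)
      = 39.836 + 113.59 + 323.92 ≈ 477.35 μg.

477 μg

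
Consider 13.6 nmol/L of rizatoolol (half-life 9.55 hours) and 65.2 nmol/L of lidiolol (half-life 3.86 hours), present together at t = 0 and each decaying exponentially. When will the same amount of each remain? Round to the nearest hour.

Set 13.6·(1/2)^(t/9.55) = 65.2·(1/2)^(t/3.86).
Taking log₂: log₂(13.6/65.2) = t·(1/9.55 − 1/3.86).
log₂(0.20859) = -2.2613; 1/9.55 − 1/3.86 = -0.15436.
t = -2.2613 / -0.15436 ≈ 14.65 hours.

15 hours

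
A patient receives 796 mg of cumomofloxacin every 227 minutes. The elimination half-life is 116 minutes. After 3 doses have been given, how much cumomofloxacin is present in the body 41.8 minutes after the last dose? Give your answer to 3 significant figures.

The 3 doses were given 495.8, 268.8, 41.8 minutes ago.
Total = 796·(1/2)^(495.8/116) + 796·(1/2)^(268.8/116) + 796·(1/2)^(41.8/116)
      = 41.14 + 159.72 + 620.07 ≈ 820.93 mg.

821 mg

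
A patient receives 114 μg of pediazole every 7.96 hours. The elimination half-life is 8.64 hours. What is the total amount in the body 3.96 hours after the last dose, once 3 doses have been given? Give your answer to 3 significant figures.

The 3 doses were given 19.88, 11.92, 3.96 hours ago.
Total = 114·(1/2)^(19.88/8.64) + 114·(1/2)^(11.92/8.64) + 114·(1/2)^(3.96/8.64)
      = 23.134 + 43.812 + 82.972 ≈ 149.92 μg.

150 μg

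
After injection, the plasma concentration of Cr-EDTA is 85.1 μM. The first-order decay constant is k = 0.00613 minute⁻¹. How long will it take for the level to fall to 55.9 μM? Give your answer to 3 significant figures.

t½ = ln 2 / k = 0.69315 / 0.00613 ≈ 113.07 minutes.
Fraction remaining = 55.9/85.1 ≈ 0.65687.
n = log₂(85.1/55.9) = ln(1.5224)/ln 2 ≈ 0.60631 half-lives.
t = n × t½ = 0.60631 × 113.07 ≈ 68.558 minutes.

68.6 minutes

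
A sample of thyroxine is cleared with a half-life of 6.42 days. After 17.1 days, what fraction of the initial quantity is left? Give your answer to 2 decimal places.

n = 17.1/6.42 ≈ 2.6636 half-lives.
Fraction remaining = (1/2)^2.6636 ≈ 0.15783.

0.16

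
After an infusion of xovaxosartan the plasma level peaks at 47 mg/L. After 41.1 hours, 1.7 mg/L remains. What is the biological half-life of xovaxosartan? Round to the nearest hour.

A/A₀ = 1.7/47 ≈ 0.03617.
n = log₂(27.647) ≈ 4.7891 half-lives elapsed in 41.1 hours.
t½ = 41.1/4.7891 ≈ 8.5821 hours.

9 hours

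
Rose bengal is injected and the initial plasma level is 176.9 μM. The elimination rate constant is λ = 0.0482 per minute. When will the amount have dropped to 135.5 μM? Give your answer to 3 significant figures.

5.53 minutes

t½ = ln 2 / λ = 0.69315 / 0.0482 ≈ 14.381 minutes.
Fraction remaining = 135.5/176.9 ≈ 0.76597.
n = log₂(176.9/135.5) = ln(1.3055)/ln 2 ≈ 0.38464 half-lives.
t = n × t½ = 0.38464 × 14.381 ≈ 5.5314 minutes.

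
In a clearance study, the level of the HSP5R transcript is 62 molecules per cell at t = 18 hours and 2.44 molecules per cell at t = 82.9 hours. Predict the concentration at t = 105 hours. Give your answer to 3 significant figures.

0.811 molecules per cell

Over Δt = 82.9 − 18 = 64.9 hours, the level fell by a factor of 62/2.44 ≈ 25.41.
n = log₂(25.41) ≈ 4.6673 half-lives, so t½ = 64.9/4.6673 ≈ 13.905 hours.
From t = 82.9 to t = 105: 2.44 × (1/2)^((105−82.9)/13.905) ≈ 0.81087 molecules per cell.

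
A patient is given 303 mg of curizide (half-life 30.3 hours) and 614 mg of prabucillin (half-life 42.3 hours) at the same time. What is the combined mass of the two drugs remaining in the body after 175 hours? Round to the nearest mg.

curizide: 303 × (1/2)^(175/30.3) = 303 × (1/2)^5.7756 ≈ 5.5312 mg.
prabucillin: 614 × (1/2)^(175/42.3) = 614 × (1/2)^4.1371 ≈ 34.896 mg.
Total = 5.5312 + 34.896 ≈ 40.427 mg.

40 mg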